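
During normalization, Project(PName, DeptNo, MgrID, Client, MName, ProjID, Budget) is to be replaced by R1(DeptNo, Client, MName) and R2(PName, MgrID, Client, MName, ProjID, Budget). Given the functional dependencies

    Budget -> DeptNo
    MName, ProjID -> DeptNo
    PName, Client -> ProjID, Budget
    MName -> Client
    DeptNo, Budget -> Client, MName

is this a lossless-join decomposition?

No

Common attributes: R1 ∩ R2 = {Client, MName}.
No dependency enlarges {Client, MName}, so (Client, MName)⁺ = {Client, MName}.
The closure contains neither all of R1 = {DeptNo, Client, MName} nor all of R2 = {PName, MgrID, Client, MName, ProjID, Budget}, so the common attributes are not a superkey of either fragment. The join is lossy.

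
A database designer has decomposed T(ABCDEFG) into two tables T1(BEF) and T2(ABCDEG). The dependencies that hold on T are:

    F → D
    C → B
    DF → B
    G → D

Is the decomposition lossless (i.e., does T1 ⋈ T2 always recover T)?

Common attributes: T1 ∩ T2 = {BE}.
No dependency enlarges {BE}, so (BE)⁺ = {BE}.
The closure contains neither all of T1 = {BEF} nor all of T2 = {ABCDEG}, so the common attributes are not a superkey of either fragment. The join is lossy.

No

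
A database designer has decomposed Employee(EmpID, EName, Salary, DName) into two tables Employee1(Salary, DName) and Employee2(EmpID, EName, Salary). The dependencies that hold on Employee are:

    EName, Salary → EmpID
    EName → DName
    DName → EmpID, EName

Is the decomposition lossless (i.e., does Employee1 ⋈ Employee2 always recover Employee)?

Common attributes: Employee1 ∩ Employee2 = {Salary}.
No dependency enlarges {Salary}, so (Salary)⁺ = {Salary}.
The closure contains neither all of Employee1 = {Salary, DName} nor all of Employee2 = {EmpID, EName, Salary}, so the common attributes are not a superkey of either fragment. The join is lossy.

No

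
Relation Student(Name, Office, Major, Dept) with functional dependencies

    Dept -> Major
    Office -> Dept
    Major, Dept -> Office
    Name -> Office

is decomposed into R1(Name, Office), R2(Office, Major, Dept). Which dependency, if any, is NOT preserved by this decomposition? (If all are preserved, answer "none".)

none

Dept → Major lies within R2.
Office → Dept lies within R2.
Major, Dept → Office lies within R2.
Name → Office lies within R1.
Every dependency is enforceable on the fragments, so the decomposition is dependency-preserving.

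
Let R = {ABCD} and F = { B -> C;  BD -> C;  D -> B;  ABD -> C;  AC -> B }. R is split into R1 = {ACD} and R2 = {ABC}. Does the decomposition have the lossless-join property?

Yes

Common attributes: R1 ∩ R2 = {AC}.
Closure of {AC}: AC → B applies, adding B. So (AC)⁺ = {ABC}.
This closure contains every attribute of R2, so R1 ∩ R2 → R2. The join is lossless.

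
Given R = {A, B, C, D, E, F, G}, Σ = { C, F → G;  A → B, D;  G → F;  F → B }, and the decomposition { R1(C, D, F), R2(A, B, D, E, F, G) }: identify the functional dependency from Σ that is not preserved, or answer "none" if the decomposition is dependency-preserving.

C, F → G

Check C, F → G: no single fragment contains all of {C, F, G}, and the restricted closure of {C, F} across the fragments never reaches {G}.
A → B, D is preserved.
G → F is preserved.
F → B is preserved.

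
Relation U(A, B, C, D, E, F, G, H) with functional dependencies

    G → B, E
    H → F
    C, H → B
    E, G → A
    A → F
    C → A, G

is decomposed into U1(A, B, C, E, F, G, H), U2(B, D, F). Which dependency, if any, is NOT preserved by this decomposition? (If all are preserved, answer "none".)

G → B, E lies within U1.
H → F lies within U1.
C, H → B lies within U1.
E, G → A lies within U1.
A → F lies within U1.
C → A, G lies within U1.
Every dependency is enforceable on the fragments, so the decomposition is dependency-preserving.

none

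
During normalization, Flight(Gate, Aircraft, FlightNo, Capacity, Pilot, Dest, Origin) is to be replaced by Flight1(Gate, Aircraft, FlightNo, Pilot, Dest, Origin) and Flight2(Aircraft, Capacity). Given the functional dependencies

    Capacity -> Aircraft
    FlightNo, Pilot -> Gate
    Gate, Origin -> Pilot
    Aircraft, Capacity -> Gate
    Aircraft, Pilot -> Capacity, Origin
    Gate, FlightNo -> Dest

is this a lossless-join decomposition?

No

Common attributes: Flight1 ∩ Flight2 = {Aircraft}.
No dependency enlarges {Aircraft}, so (Aircraft)⁺ = {Aircraft}.
The closure contains neither all of Flight1 = {Gate, Aircraft, FlightNo, Pilot, Dest, Origin} nor all of Flight2 = {Aircraft, Capacity}, so the common attributes are not a superkey of either fragment. The join is lossy.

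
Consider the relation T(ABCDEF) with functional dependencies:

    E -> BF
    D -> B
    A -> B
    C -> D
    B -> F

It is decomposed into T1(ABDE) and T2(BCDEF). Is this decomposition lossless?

Common attributes: T1 ∩ T2 = {BDE}.
Closure of {BDE}: E → BF applies, adding F. So (BDE)⁺ = {BDEF}.
The closure contains neither all of T1 = {ABDE} nor all of T2 = {BCDEF}, so the common attributes are not a superkey of either fragment. The join is lossy.

No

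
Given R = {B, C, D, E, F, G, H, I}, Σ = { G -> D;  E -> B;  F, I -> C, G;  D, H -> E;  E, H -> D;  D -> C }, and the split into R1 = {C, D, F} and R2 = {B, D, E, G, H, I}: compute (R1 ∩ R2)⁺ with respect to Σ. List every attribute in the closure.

R1 ∩ R2 = {D}.
D → C applies, adding C
Closure: {C, D}.

C, D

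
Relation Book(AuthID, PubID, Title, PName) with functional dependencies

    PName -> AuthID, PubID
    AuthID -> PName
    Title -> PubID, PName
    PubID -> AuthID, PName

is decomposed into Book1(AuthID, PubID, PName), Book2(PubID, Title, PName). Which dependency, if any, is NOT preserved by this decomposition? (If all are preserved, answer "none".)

none

PName → AuthID, PubID lies within Book1.
AuthID → PName lies within Book1.
Title → PubID, PName lies within Book2.
PubID → AuthID, PName lies within Book1.
Every dependency is enforceable on the fragments, so the decomposition is dependency-preserving.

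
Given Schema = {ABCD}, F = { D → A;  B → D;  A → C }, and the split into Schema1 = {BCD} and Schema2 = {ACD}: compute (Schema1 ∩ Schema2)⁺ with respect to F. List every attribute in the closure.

ACD

Schema1 ∩ Schema2 = {CD}.
D → A applies, adding A
Closure: {ACD}.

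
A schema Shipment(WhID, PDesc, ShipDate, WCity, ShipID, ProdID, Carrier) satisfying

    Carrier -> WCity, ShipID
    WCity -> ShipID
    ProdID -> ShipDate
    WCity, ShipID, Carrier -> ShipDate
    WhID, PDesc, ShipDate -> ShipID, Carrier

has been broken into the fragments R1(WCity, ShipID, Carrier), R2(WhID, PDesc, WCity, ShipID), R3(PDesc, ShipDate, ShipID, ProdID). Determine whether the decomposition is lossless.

No

Chase test. Columns are WhID, PDesc, ShipDate, WCity, ShipID, ProdID, Carrier; row i has aⱼ where attribute j ∈ Ri, else bᵢⱼ.
Initial tableau (one row per fragment):
  row 1: b11 b12 b13 a4 a5 b16 a7
  row 2: a1 a2 b23 a4 a5 b26 b27
  row 3: b31 a2 a3 b34 a5 a6 b37
No row becomes fully distinguished — the join is lossy.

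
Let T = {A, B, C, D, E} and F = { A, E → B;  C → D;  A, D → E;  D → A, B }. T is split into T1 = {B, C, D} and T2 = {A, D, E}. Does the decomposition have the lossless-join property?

Common attributes: T1 ∩ T2 = {D}.
Closure of {D}: D → A, B applies, adding A, B; A, D → E applies, adding E. So (D)⁺ = {A, B, D, E}.
This closure contains every attribute of T2, so T1 ∩ T2 → T2. The join is lossless.

Yes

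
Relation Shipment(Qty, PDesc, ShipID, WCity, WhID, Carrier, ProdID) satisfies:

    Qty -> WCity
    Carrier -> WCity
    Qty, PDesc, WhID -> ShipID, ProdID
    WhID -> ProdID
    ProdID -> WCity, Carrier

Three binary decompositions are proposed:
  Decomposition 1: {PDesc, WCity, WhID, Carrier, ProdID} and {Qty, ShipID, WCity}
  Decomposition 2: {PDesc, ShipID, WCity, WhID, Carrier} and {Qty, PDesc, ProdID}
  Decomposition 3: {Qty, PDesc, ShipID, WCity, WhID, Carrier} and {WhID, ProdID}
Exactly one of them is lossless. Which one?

Decomposition 1: common = {WCity}, closure = {WCity} → lossy.
Decomposition 2: common = {PDesc}, closure = {PDesc} → lossy.
Decomposition 3: common = {WhID}, closure = {WCity, WhID, Carrier, ProdID} → lossless.

Decomposition 3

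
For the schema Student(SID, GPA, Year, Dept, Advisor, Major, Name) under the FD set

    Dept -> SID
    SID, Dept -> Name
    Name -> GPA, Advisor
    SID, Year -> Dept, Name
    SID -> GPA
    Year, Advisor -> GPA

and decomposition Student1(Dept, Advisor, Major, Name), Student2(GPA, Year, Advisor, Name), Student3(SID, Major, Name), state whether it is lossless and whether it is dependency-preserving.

lossy and not dependency-preserving

Lossless test (chase): Rows 1 and 2 agree on Name; apply Name→GPA, Advisor and equate their GPA, Advisor entries. Rows 1 and 3 agree on Name; apply Name→GPA, Advisor and equate their GPA, Advisor entries. No row becomes fully distinguished — the join is lossy.
Dependency preservation: the restricted closure of {Dept} across the fragments never reaches {SID}, so Dept → SID cannot be enforced without a join — not preserved.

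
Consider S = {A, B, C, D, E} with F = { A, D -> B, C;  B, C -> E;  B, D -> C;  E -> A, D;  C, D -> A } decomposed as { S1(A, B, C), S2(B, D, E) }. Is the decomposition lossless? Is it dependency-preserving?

Lossless test: (B)⁺ = {B}, which is a superkey of neither fragment — lossy.
Dependency preservation: the restricted closure of {A, D} across the fragments never reaches {B, C}, so A, D → B, C cannot be enforced without a join — not preserved.

lossy and not dependency-preserving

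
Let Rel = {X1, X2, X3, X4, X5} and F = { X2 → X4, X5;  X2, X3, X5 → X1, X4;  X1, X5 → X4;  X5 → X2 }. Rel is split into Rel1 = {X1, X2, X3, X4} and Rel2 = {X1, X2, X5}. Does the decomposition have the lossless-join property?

Yes

Common attributes: Rel1 ∩ Rel2 = {X1, X2}.
Closure of {X1, X2}: X2 → X4, X5 applies, adding X4, X5. So (X1, X2)⁺ = {X1, X2, X4, X5}.
This closure contains every attribute of Rel2, so Rel1 ∩ Rel2 → Rel2. The join is lossless.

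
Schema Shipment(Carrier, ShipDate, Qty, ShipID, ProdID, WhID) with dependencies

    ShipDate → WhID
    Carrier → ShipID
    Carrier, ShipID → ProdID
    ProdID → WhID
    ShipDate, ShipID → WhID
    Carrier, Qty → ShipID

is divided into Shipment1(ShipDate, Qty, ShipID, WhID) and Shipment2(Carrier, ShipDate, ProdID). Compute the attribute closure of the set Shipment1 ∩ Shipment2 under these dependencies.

Shipment1 ∩ Shipment2 = {ShipDate}.
ShipDate → WhID applies, adding WhID
Closure: {ShipDate, WhID}.

ShipDate, WhID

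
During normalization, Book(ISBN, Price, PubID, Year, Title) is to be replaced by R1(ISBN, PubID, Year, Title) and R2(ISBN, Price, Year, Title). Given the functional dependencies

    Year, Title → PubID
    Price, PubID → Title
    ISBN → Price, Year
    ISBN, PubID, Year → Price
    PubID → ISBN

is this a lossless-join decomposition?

Yes

Common attributes: R1 ∩ R2 = {ISBN, Year, Title}.
Closure of {ISBN, Year, Title}: Year, Title → PubID applies, adding PubID; ISBN → Price, Year applies, adding Price. So (ISBN, Year, Title)⁺ = {ISBN, Price, PubID, Year, Title}.
This closure contains every attribute of R1, so R1 ∩ R2 → R1. The join is lossless.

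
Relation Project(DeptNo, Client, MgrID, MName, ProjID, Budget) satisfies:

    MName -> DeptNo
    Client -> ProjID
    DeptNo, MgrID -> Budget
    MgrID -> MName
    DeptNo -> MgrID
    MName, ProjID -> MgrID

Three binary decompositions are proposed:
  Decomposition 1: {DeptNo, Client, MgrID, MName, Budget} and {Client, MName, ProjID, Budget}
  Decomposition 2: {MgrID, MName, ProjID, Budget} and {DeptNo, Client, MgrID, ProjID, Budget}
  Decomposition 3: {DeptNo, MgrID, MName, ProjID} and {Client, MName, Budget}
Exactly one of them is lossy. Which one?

Decomposition 3

Decomposition 1: common = {Client, MName, Budget}, closure = {DeptNo, Client, MgrID, MName, ProjID, Budget} → lossless.
Decomposition 2: common = {MgrID, ProjID, Budget}, closure = {DeptNo, MgrID, MName, ProjID, Budget} → lossless.
Decomposition 3: common = {MName}, closure = {DeptNo, MgrID, MName, Budget} → lossy.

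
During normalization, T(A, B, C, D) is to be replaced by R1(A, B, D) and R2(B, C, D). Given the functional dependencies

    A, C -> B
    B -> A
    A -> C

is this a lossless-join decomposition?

Common attributes: R1 ∩ R2 = {B, D}.
Closure of {B, D}: B → A applies, adding A; A → C applies, adding C. So (B, D)⁺ = {A, B, C, D}.
This closure contains every attribute of R1, so R1 ∩ R2 → R1. The join is lossless.

Yes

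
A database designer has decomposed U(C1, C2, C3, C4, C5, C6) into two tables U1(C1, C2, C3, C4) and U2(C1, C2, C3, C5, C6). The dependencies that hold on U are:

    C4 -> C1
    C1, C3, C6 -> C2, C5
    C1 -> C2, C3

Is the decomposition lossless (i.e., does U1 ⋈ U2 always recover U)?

Common attributes: U1 ∩ U2 = {C1, C2, C3}.
No dependency enlarges {C1, C2, C3}, so (C1, C2, C3)⁺ = {C1, C2, C3}.
The closure contains neither all of U1 = {C1, C2, C3, C4} nor all of U2 = {C1, C2, C3, C5, C6}, so the common attributes are not a superkey of either fragment. The join is lossy.

No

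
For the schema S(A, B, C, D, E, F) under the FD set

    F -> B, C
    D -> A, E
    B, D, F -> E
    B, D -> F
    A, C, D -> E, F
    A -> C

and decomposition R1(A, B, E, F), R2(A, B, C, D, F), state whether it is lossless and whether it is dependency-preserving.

Lossless test: (A, B, F)⁺ = {A, B, C, F}, which is a superkey of neither fragment — lossy.
Dependency preservation: the restricted closure of {D} across the fragments never reaches {A, E}, so D → A, E cannot be enforced without a join — not preserved.

lossy and not dependency-preserving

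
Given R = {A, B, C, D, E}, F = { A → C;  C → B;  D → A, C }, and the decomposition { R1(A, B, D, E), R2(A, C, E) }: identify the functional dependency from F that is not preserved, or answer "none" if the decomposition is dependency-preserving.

C → B

Check C → B: no single fragment contains all of {B, C}, and the restricted closure of {C} across the fragments never reaches {B}.
A → C is preserved.
D → A, C is preserved.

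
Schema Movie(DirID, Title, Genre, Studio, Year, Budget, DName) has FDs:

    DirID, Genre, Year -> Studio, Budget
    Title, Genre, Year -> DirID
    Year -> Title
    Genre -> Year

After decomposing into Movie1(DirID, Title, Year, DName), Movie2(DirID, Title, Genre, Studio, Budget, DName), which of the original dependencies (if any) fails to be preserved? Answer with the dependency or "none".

Genre -> Year

Check Genre → Year: no single fragment contains all of {Genre, Year}, and the restricted closure of {Genre} across the fragments never reaches {Year}.
DirID, Genre, Year → Studio, Budget is preserved.
Title, Genre, Year → DirID is preserved.
Year → Title is preserved.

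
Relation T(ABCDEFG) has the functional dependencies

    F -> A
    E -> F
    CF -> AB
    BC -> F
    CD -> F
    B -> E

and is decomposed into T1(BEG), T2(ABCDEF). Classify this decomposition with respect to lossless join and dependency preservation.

lossy but dependency-preserving

Lossless test: (BE)⁺ = {ABEF}, which is a superkey of neither fragment — lossy.
Dependency preservation: every FD's attributes lie within a single fragment, so each can be enforced locally — preserved.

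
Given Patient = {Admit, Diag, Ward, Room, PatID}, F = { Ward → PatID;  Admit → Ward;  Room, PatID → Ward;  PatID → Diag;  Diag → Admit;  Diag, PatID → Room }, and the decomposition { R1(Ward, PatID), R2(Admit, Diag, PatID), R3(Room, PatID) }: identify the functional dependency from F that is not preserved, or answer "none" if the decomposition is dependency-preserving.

none

Ward → PatID lies within R1.
Admit → Ward: restricted closure across fragments reaches Ward.
Room, PatID → Ward: restricted closure across fragments reaches Ward.
PatID → Diag lies within R2.
Diag → Admit lies within R2.
Diag, PatID → Room: restricted closure across fragments reaches Room.
Every dependency is enforceable on the fragments, so the decomposition is dependency-preserving.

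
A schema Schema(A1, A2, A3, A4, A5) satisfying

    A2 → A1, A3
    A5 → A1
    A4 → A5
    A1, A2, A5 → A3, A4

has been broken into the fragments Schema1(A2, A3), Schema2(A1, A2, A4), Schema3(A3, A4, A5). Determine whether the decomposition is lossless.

Chase test. Columns are A1, A2, A3, A4, A5; row i has aⱼ where attribute j ∈ Schemai, else bᵢⱼ.
Initial tableau (one row per fragment):
  row 1: b11 a2 a3 b14 b15
  row 2: a1 a2 b23 a4 b25
  row 3: b31 b32 a3 a4 a5
Rows 1 and 2 agree on A2; apply A2→A1, A3 and equate their A1, A3 entries.
Rows 2 and 3 agree on A4; apply A4→A5 and equate their A5 entries.
Rows 2 and 3 agree on A5; apply A5→A1 and equate their A1 entries.
Row 2 is now all distinguished symbols — the join is lossless.

Yes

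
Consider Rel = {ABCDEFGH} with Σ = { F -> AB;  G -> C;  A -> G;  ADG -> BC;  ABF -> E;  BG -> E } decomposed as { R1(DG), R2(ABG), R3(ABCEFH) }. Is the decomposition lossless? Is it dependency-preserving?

lossy and not dependency-preserving

Lossless test (chase): Rows 1 and 2 agree on G; apply G→C and equate their C entries. Rows 2 and 3 agree on A; apply A→G and equate their G entries. Rows 2 and 3 agree on BG; apply BG→E and equate their E entries. Rows 1 and 3 agree on G; apply G→C and equate their C entries. No row becomes fully distinguished — the join is lossy.
Dependency preservation: the restricted closure of {G} across the fragments never reaches {C}, so G → C cannot be enforced without a join — not preserved.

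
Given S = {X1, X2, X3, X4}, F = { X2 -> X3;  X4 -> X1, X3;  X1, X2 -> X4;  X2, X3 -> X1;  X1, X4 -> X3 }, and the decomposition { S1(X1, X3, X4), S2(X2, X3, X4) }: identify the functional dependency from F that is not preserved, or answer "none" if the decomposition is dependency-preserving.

X2 → X3 lies within S2.
X4 → X1, X3 lies within S1.
X1, X2 → X4: restricted closure across fragments reaches X4.
X2, X3 → X1: restricted closure across fragments reaches X1.
X1, X4 → X3 lies within S1.
Every dependency is enforceable on the fragments, so the decomposition is dependency-preserving.

none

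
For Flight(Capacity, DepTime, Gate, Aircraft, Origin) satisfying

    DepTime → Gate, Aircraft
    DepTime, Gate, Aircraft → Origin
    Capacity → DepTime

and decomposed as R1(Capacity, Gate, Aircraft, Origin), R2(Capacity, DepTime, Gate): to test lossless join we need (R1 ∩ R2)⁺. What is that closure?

R1 ∩ R2 = {Capacity, Gate}.
Capacity → DepTime applies, adding DepTime
DepTime → Gate, Aircraft applies, adding Aircraft
DepTime, Gate, Aircraft → Origin applies, adding Origin
Closure: {Capacity, DepTime, Gate, Aircraft, Origin}.

Capacity, DepTime, Gate, Aircraft, Origin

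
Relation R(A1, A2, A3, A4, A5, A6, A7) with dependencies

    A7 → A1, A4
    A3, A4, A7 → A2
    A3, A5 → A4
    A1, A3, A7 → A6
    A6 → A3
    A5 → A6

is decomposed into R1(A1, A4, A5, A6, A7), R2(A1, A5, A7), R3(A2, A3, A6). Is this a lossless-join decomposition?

Chase test. Columns are A1, A2, A3, A4, A5, A6, A7; row i has aⱼ where attribute j ∈ Ri, else bᵢⱼ.
Initial tableau (one row per fragment):
  row 1: a1 b12 b13 a4 a5 a6 a7
  row 2: a1 b22 b23 b24 a5 b26 a7
  row 3: b31 a2 a3 b34 b35 a6 b37
Rows 1 and 2 agree on A7; apply A7→A1, A4 and equate their A1, A4 entries.
Rows 1 and 3 agree on A6; apply A6→A3 and equate their A3 entries.
Rows 1 and 2 agree on A5; apply A5→A6 and equate their A6 entries.
Rows 1 and 2 agree on A6; apply A6→A3 and equate their A3 entries.
Rows 1 and 2 agree on A3, A4, A7; apply A3, A4, A7→A2 and equate their A2 entries.
No row becomes fully distinguished — the join is lossy.

No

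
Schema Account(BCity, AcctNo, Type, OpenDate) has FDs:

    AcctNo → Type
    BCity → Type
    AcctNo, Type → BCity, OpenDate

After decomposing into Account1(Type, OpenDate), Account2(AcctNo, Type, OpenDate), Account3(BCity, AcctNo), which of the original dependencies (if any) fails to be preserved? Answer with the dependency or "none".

Check BCity → Type: no single fragment contains all of {BCity, Type}, and the restricted closure of {BCity} across the fragments never reaches {Type}.
AcctNo → Type is preserved.
AcctNo, Type → BCity, OpenDate is preserved.

BCity → Type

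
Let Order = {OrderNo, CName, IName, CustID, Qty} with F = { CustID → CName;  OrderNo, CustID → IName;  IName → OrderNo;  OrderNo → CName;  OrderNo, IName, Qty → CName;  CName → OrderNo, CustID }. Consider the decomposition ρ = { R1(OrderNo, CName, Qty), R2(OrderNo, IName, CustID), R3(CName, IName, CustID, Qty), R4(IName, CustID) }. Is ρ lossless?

Yes

Chase test. Columns are OrderNo, CName, IName, CustID, Qty; row i has aⱼ where attribute j ∈ Ri, else bᵢⱼ.
Initial tableau (one row per fragment):
  row 1: a1 a2 b13 b14 a5
  row 2: a1 b22 a3 a4 b25
  row 3: b31 a2 a3 a4 a5
  row 4: b41 b42 a3 a4 b45
Rows 2 and 3 agree on CustID; apply CustID→CName and equate their CName entries.
Rows 2 and 4 agree on CustID; apply CustID→CName and equate their CName entries.
Rows 2 and 3 agree on IName; apply IName→OrderNo and equate their OrderNo entries.
Rows 2 and 4 agree on IName; apply IName→OrderNo and equate their OrderNo entries.
Rows 1 and 2 agree on CName; apply CName→OrderNo, CustID and equate their OrderNo, CustID entries.
Rows 1 and 2 agree on OrderNo, CustID; apply OrderNo, CustID→IName and equate their IName entries.
Row 1 is now all distinguished symbols — the join is lossless.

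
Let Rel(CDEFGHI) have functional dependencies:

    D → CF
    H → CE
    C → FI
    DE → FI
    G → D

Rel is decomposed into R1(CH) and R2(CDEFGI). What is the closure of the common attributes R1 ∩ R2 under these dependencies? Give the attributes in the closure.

R1 ∩ R2 = {C}.
C → FI applies, adding FI
Closure: {CFI}.

CFI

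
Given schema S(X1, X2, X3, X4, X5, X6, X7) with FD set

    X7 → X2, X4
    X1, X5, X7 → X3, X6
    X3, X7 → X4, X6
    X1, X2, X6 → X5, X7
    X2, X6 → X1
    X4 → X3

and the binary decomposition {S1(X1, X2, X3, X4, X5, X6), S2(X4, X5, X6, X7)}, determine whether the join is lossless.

Common attributes: S1 ∩ S2 = {X4, X5, X6}.
Closure of {X4, X5, X6}: X4 → X3 applies, adding X3. So (X4, X5, X6)⁺ = {X3, X4, X5, X6}.
The closure contains neither all of S1 = {X1, X2, X3, X4, X5, X6} nor all of S2 = {X4, X5, X6, X7}, so the common attributes are not a superkey of either fragment. The join is lossy.

No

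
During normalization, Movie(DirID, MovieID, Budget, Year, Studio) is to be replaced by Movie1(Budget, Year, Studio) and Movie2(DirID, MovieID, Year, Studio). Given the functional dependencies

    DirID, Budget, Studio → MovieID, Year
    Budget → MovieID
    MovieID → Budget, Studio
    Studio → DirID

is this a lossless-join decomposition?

No

Common attributes: Movie1 ∩ Movie2 = {Year, Studio}.
Closure of {Year, Studio}: Studio → DirID applies, adding DirID. So (Year, Studio)⁺ = {DirID, Year, Studio}.
The closure contains neither all of Movie1 = {Budget, Year, Studio} nor all of Movie2 = {DirID, MovieID, Year, Studio}, so the common attributes are not a superkey of either fragment. The join is lossy.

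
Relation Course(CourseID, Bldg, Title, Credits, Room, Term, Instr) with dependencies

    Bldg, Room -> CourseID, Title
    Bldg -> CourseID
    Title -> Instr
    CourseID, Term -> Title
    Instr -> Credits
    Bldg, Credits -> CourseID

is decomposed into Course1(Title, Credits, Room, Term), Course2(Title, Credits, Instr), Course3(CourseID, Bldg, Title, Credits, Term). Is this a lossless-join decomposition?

No

Chase test. Columns are CourseID, Bldg, Title, Credits, Room, Term, Instr; row i has aⱼ where attribute j ∈ Coursei, else bᵢⱼ.
Initial tableau (one row per fragment):
  row 1: b11 b12 a3 a4 a5 a6 b17
  row 2: b21 b22 a3 a4 b25 b26 a7
  row 3: a1 a2 a3 a4 b35 a6 b37
Rows 1 and 2 agree on Title; apply Title→Instr and equate their Instr entries.
Rows 1 and 3 agree on Title; apply Title→Instr and equate their Instr entries.
No row becomes fully distinguished — the join is lossy.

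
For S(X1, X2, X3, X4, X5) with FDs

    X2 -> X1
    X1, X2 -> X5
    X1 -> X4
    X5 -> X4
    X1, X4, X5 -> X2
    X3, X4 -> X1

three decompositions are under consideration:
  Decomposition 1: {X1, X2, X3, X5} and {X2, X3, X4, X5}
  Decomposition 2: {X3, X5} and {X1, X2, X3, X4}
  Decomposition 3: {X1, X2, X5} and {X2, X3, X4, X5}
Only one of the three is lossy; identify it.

Decomposition 2

Decomposition 1: common = {X2, X3, X5}, closure = {X1, X2, X3, X4, X5} → lossless.
Decomposition 2: common = {X3}, closure = {X3} → lossy.
Decomposition 3: common = {X2, X5}, closure = {X1, X2, X4, X5} → lossless.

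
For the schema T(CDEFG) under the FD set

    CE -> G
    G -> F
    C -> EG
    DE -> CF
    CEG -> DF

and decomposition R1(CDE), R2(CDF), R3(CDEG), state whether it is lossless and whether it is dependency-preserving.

Lossless test (chase): Rows 1 and 3 agree on CE; apply CE→G and equate their G entries. Rows 1 and 3 agree on G; apply G→F and equate their F entries. Rows 1 and 2 agree on C; apply C→EG and equate their EG entries. Rows 1 and 2 agree on DE; apply DE→CF and equate their CF entries. Row 1 is now all distinguished symbols — the join is lossless.
Dependency preservation: the restricted closure of {G} across the fragments never reaches {F}, so G → F cannot be enforced without a join — not preserved.

lossless but not dependency-preserving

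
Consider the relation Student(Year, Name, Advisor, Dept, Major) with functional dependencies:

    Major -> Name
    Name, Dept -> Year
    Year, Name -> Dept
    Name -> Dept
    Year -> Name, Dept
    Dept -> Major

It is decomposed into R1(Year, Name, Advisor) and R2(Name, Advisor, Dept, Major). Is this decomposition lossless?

Common attributes: R1 ∩ R2 = {Name, Advisor}.
Closure of {Name, Advisor}: Name → Dept applies, adding Dept; Dept → Major applies, adding Major; Name, Dept → Year applies, adding Year. So (Name, Advisor)⁺ = {Year, Name, Advisor, Dept, Major}.
This closure contains every attribute of R1, so R1 ∩ R2 → R1. The join is lossless.

Yes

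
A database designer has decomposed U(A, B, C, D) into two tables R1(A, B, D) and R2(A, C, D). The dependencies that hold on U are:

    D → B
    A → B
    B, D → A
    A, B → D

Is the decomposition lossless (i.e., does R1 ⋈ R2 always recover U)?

Common attributes: R1 ∩ R2 = {A, D}.
Closure of {A, D}: D → B applies, adding B. So (A, D)⁺ = {A, B, D}.
This closure contains every attribute of R1, so R1 ∩ R2 → R1. The join is lossless.

Yes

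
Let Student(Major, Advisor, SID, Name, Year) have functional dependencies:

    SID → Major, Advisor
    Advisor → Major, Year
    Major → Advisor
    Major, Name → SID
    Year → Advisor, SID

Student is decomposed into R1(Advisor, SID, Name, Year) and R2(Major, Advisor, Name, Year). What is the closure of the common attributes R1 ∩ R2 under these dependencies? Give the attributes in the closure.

R1 ∩ R2 = {Advisor, Name, Year}.
Advisor → Major, Year applies, adding Major
Major, Name → SID applies, adding SID
Closure: {Major, Advisor, SID, Name, Year}.

Major, Advisor, SID, Name, Year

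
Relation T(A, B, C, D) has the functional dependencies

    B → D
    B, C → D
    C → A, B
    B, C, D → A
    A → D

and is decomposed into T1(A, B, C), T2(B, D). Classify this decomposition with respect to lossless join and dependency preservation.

lossless but not dependency-preserving

Lossless test: (B)⁺ = {B, D}, which contains all of one fragment — lossless.
Dependency preservation: the restricted closure of {A} across the fragments never reaches {D}, so A → D cannot be enforced without a join — not preserved.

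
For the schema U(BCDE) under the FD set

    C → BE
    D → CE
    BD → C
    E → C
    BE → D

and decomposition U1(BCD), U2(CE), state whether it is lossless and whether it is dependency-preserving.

lossless and dependency-preserving

Lossless test: (C)⁺ = {BCDE}, which contains all of one fragment — lossless.
Dependency preservation: C → BE; D → CE; BE → D are not contained in any single fragment, but the restricted closure of each left-hand side across the fragments still reaches the right-hand side; the remaining FDs each lie inside some fragment. All dependencies are preserved.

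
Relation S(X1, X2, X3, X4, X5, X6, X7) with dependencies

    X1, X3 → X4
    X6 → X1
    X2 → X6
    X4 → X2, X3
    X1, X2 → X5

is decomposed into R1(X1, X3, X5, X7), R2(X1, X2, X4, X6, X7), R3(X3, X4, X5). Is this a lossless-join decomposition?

Chase test. Columns are X1, X2, X3, X4, X5, X6, X7; row i has aⱼ where attribute j ∈ Ri, else bᵢⱼ.
Initial tableau (one row per fragment):
  row 1: a1 b12 a3 b14 a5 b16 a7
  row 2: a1 a2 b23 a4 b25 a6 a7
  row 3: b31 b32 a3 a4 a5 b36 b37
Rows 2 and 3 agree on X4; apply X4→X2, X3 and equate their X2, X3 entries.
Rows 1 and 2 agree on X1, X3; apply X1, X3→X4 and equate their X4 entries.
Rows 2 and 3 agree on X2; apply X2→X6 and equate their X6 entries.
Rows 1 and 2 agree on X4; apply X4→X2, X3 and equate their X2, X3 entries.
Rows 1 and 2 agree on X1, X2; apply X1, X2→X5 and equate their X5 entries.
Rows 2 and 3 agree on X6; apply X6→X1 and equate their X1 entries.
Rows 1 and 2 agree on X2; apply X2→X6 and equate their X6 entries.
Row 1 is now all distinguished symbols — the join is lossless.

Yes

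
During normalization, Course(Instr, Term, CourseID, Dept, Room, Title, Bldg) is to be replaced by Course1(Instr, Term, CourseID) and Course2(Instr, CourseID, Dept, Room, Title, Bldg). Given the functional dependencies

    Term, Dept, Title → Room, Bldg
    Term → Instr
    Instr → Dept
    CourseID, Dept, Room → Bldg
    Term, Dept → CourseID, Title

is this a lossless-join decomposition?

Common attributes: Course1 ∩ Course2 = {Instr, CourseID}.
Closure of {Instr, CourseID}: Instr → Dept applies, adding Dept. So (Instr, CourseID)⁺ = {Instr, CourseID, Dept}.
The closure contains neither all of Course1 = {Instr, Term, CourseID} nor all of Course2 = {Instr, CourseID, Dept, Room, Title, Bldg}, so the common attributes are not a superkey of either fragment. The join is lossy.

No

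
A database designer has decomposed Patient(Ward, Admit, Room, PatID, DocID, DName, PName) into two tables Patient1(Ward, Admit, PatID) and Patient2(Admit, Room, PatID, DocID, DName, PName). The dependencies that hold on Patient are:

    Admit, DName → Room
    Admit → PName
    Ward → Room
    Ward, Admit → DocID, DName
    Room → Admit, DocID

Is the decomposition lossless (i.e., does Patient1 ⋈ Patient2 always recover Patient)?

No

Common attributes: Patient1 ∩ Patient2 = {Admit, PatID}.
Closure of {Admit, PatID}: Admit → PName applies, adding PName. So (Admit, PatID)⁺ = {Admit, PatID, PName}.
The closure contains neither all of Patient1 = {Ward, Admit, PatID} nor all of Patient2 = {Admit, Room, PatID, DocID, DName, PName}, so the common attributes are not a superkey of either fragment. The join is lossy.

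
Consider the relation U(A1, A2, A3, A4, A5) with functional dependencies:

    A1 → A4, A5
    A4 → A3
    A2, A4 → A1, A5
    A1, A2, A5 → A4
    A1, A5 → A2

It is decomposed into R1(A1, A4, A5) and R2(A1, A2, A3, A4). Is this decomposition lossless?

Common attributes: R1 ∩ R2 = {A1, A4}.
Closure of {A1, A4}: A1 → A4, A5 applies, adding A5; A4 → A3 applies, adding A3; A1, A5 → A2 applies, adding A2. So (A1, A4)⁺ = {A1, A2, A3, A4, A5}.
This closure contains every attribute of R1, so R1 ∩ R2 → R1. The join is lossless.

Yes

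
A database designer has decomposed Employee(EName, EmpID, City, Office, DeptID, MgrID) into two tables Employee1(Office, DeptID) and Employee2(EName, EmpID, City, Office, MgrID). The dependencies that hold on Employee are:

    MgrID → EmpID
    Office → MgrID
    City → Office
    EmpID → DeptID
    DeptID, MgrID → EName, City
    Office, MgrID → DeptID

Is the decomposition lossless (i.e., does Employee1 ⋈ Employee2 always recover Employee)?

Yes

Common attributes: Employee1 ∩ Employee2 = {Office}.
Closure of {Office}: Office → MgrID applies, adding MgrID; Office, MgrID → DeptID applies, adding DeptID; MgrID → EmpID applies, adding EmpID; DeptID, MgrID → EName, City applies, adding EName, City. So (Office)⁺ = {EName, EmpID, City, Office, DeptID, MgrID}.
This closure contains every attribute of Employee1, so Employee1 ∩ Employee2 → Employee1. The join is lossless.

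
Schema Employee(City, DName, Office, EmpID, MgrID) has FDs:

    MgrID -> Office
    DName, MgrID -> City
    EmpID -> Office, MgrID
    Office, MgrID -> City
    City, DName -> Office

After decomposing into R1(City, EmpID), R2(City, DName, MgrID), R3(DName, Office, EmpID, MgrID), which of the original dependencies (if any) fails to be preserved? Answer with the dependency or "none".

City, DName -> Office

Check City, DName → Office: no single fragment contains all of {City, DName, Office}, and the restricted closure of {City, DName} across the fragments never reaches {Office}.
MgrID → Office is preserved.
DName, MgrID → City is preserved.
EmpID → Office, MgrID is preserved.
Office, MgrID → City is preserved.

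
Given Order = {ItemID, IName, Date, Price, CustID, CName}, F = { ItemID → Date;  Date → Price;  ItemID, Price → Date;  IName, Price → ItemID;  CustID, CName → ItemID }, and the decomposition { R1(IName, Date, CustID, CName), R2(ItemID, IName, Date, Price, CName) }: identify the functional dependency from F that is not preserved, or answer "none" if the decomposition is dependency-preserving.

CustID, CName → ItemID

Check CustID, CName → ItemID: no single fragment contains all of {ItemID, CustID, CName}, and the restricted closure of {CustID, CName} across the fragments never reaches {ItemID}.
ItemID → Date is preserved.
Date → Price is preserved.
ItemID, Price → Date is preserved.
IName, Price → ItemID is preserved.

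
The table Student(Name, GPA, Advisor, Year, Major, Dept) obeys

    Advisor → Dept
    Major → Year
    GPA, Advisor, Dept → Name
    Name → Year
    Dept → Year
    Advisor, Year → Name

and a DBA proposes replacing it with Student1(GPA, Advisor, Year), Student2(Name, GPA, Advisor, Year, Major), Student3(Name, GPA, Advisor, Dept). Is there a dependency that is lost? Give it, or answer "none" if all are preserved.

Dept → Year

Check Dept → Year: no single fragment contains all of {Year, Dept}, and the restricted closure of {Dept} across the fragments never reaches {Year}.
Advisor → Dept is preserved.
Major → Year is preserved.
GPA, Advisor, Dept → Name is preserved.
Name → Year is preserved.
Advisor, Year → Name is preserved.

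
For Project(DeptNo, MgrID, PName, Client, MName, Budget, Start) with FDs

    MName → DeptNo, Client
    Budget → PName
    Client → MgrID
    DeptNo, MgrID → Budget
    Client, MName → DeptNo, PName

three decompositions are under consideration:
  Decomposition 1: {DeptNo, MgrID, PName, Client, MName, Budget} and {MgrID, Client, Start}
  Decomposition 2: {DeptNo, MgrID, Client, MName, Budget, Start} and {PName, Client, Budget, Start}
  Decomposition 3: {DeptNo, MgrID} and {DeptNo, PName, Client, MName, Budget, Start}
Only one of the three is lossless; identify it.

Decomposition 2

Decomposition 1: common = {MgrID, Client}, closure = {MgrID, Client} → lossy.
Decomposition 2: common = {Client, Budget, Start}, closure = {MgrID, PName, Client, Budget, Start} → lossless.
Decomposition 3: common = {DeptNo}, closure = {DeptNo} → lossy.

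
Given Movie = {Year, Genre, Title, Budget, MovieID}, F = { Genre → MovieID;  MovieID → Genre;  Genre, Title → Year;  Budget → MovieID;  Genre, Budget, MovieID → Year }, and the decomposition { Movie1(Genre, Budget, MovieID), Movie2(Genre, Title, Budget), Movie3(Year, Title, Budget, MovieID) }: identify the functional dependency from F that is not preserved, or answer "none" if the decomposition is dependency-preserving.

none

Genre → MovieID lies within Movie1.
MovieID → Genre lies within Movie1.
Genre, Title → Year: restricted closure across fragments reaches Year.
Budget → MovieID lies within Movie1.
Genre, Budget, MovieID → Year: restricted closure across fragments reaches Year.
Every dependency is enforceable on the fragments, so the decomposition is dependency-preserving.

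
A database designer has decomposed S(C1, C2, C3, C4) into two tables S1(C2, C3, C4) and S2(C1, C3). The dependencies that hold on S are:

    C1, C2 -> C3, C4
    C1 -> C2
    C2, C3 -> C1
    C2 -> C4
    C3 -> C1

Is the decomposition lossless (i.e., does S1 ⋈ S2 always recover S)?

Common attributes: S1 ∩ S2 = {C3}.
Closure of {C3}: C3 → C1 applies, adding C1; C1 → C2 applies, adding C2; C2 → C4 applies, adding C4. So (C3)⁺ = {C1, C2, C3, C4}.
This closure contains every attribute of S1, so S1 ∩ S2 → S1. The join is lossless.

Yes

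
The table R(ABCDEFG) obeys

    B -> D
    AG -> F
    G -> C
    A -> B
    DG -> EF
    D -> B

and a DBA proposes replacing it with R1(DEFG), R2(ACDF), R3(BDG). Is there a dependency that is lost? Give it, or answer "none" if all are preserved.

G -> C

Check G → C: no single fragment contains all of {CG}, and the restricted closure of {G} across the fragments never reaches {C}.
B → D is preserved.
AG → F is preserved.
A → B is preserved.
DG → EF is preserved.
D → B is preserved.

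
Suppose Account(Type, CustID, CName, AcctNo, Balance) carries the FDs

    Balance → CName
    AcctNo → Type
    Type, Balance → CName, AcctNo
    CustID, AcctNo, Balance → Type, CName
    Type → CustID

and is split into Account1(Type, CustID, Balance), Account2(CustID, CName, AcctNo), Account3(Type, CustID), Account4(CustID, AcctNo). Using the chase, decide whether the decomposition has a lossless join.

Chase test. Columns are Type, CustID, CName, AcctNo, Balance; row i has aⱼ where attribute j ∈ Accounti, else bᵢⱼ.
Initial tableau (one row per fragment):
  row 1: a1 a2 b13 b14 a5
  row 2: b21 a2 a3 a4 b25
  row 3: a1 a2 b33 b34 b35
  row 4: b41 a2 b43 a4 b45
Rows 2 and 4 agree on AcctNo; apply AcctNo→Type and equate their Type entries.
No row becomes fully distinguished — the join is lossy.

No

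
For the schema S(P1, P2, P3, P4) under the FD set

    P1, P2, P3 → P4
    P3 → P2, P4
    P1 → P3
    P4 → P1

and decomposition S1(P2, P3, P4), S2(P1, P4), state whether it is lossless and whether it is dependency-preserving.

lossless and dependency-preserving

Lossless test: (P4)⁺ = {P1, P2, P3, P4}, which contains all of one fragment — lossless.
Dependency preservation: P1, P2, P3 → P4; P1 → P3 are not contained in any single fragment, but the restricted closure of each left-hand side across the fragments still reaches the right-hand side; the remaining FDs each lie inside some fragment. All dependencies are preserved.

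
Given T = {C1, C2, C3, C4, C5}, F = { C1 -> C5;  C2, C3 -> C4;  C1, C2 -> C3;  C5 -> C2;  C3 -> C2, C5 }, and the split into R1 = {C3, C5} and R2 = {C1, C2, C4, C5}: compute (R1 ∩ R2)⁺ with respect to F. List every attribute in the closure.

R1 ∩ R2 = {C5}.
C5 → C2 applies, adding C2
Closure: {C2, C5}.

C2, C5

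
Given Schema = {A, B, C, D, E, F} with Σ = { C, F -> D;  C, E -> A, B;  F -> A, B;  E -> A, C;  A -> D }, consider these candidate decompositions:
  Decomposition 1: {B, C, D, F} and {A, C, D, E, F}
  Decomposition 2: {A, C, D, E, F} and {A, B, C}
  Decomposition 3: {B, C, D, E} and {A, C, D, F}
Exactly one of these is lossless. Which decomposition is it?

Decomposition 1

Decomposition 1: common = {C, D, F}, closure = {A, B, C, D, F} → lossless.
Decomposition 2: common = {A, C}, closure = {A, C, D} → lossy.
Decomposition 3: common = {C, D}, closure = {C, D} → lossy.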